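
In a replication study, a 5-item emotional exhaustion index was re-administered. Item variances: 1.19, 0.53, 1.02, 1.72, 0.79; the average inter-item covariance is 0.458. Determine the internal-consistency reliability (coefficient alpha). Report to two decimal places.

coefficient alpha = 0.79

ΣVar(i) = 1.19 + 0.53 + 1.02 + 1.72 + 0.79 = 5.25
Sum of the 10 distinct covariances = 10 × 0.458 = 4.580
Var(T) = ΣVar(i) + 2·Σcov = 5.25 + 2 × 4.580 = 14.410
α = (5/4)·(1 − 5.25/14.410) = 0.79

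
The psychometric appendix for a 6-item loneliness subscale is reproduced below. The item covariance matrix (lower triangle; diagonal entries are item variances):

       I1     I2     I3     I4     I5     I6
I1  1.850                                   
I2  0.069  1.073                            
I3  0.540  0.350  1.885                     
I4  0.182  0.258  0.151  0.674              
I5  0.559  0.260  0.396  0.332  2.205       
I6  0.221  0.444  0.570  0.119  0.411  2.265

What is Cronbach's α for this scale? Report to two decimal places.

Σσ²ᵢ = 1.850 + 1.073 + 1.885 + 0.674 + 2.205 + 2.265 = 9.952
Sum of off-diagonal covariances = 4.862
σ²_total = 9.952 + 2 × 4.862 = 19.676
α = (k/(k−1))·(1 − Σσ²ᵢ/σ²_total) = (6/5)·(1 − 9.952/19.676) = 0.59

Cronbach's α = 0.59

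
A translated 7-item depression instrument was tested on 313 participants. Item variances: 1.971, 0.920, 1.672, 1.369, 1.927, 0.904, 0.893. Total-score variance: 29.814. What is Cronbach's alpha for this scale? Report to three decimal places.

Σσᵢ² = 1.971 + 0.920 + 1.672 + 1.369 + 1.927 + 0.904 + 0.893 = 9.656
α = (k/(k−1))·(1 − Σσᵢ²/σ²_total) = (7/6)·(1 − 9.656/29.814) = 0.789

α = 0.789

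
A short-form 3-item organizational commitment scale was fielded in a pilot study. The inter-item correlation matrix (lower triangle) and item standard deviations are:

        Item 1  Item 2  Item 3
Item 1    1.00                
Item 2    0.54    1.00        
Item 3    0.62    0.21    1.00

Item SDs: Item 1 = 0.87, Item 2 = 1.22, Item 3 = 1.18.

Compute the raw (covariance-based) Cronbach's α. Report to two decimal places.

Σσ²ᵢ = 0.87² + 1.22² + 1.18² = 3.6377
Covariances σ_ij = r_ij · s_i · s_j:
  σ(Item 1,Item 2) = 0.54 × 0.87 × 1.22 = 0.5732
  σ(Item 1,Item 3) = 0.62 × 0.87 × 1.18 = 0.6365
  σ(Item 2,Item 3) = 0.21 × 1.22 × 1.18 = 0.3023
σ²_T = Σσ²ᵢ + 2·Σσ_ij = 3.6377 + 2 × 1.5120 = 6.6617
α = (3/2)·(1 − 3.6377/6.6617) = 0.68

Cronbach's α = 0.68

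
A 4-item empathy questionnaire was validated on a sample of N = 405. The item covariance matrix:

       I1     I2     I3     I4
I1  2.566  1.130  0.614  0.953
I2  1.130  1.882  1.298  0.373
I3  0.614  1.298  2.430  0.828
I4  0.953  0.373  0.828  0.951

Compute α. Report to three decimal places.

Σσᵢ² = 2.566 + 1.882 + 2.430 + 0.951 = 7.829
Sum of off-diagonal covariances = 5.196
Var(T) = 7.829 + 2 × 5.196 = 18.221
α = (k/(k−1))·(1 − Σσᵢ²/Var(T)) = (4/3)·(1 − 7.829/18.221) = 0.760

α = 0.760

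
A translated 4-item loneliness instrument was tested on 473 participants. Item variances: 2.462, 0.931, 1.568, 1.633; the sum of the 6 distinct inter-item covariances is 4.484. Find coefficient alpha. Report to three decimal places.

coefficient alpha = 0.768

Σσᵢ² = 2.462 + 0.931 + 1.568 + 1.633 = 6.594
Sum of distinct covariances = 4.484
Var(T) = Σσᵢ² + 2·Σcov = 6.594 + 2 × 4.484 = 15.562
α = (4/3)·(1 − 6.594/15.562) = 0.768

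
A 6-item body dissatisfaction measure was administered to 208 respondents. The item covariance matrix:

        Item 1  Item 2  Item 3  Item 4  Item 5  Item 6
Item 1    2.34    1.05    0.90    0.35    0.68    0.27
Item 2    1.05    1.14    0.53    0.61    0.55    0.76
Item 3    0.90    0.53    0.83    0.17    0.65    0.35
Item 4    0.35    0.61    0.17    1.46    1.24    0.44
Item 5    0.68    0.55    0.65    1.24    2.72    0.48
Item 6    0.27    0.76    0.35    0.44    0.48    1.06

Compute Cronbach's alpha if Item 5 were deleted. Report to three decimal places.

Remaining items: Item 1, Item 2, Item 3, Item 4, Item 6 (k = 5).
ΣVar(i) = 2.34 + 1.14 + 0.83 + 1.46 + 1.06 = 6.83
σ²_T = 6.83 + 2 × 5.43 = 17.69
α (item deleted) = (5/4)·(1 − 6.83/17.69) = 0.767

Cronbach's alpha = 0.767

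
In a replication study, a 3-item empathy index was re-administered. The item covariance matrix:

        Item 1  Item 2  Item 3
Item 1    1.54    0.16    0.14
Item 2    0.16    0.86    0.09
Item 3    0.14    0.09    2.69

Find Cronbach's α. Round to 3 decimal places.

sum of item variances = 1.54 + 0.86 + 2.69 = 5.09
Σ_{i<j} σ_ij = 0.39
total variance = 5.09 + 2 × 0.39 = 5.87
α = (k/(k−1))·(1 − sum of item variances/total variance) = (3/2)·(1 − 5.09/5.87) = 0.199

α = 0.199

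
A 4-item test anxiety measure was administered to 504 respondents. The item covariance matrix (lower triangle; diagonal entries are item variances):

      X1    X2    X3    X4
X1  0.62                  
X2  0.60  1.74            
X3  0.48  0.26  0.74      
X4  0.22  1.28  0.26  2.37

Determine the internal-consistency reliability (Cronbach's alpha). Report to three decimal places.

Cronbach's alpha = 0.708

ΣVar(i) = 0.62 + 1.74 + 0.74 + 2.37 = 5.47
Σ_{i<j} σ_ij = 3.10
Var(T) = 5.47 + 2 × 3.10 = 11.67
α = (k/(k−1))·(1 − ΣVar(i)/Var(T)) = (4/3)·(1 − 5.47/11.67) = 0.708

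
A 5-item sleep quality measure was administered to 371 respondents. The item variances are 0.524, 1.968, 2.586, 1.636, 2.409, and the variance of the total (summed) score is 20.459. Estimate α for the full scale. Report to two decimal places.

α = 0.69

Σσᵢ² = 0.524 + 1.968 + 2.586 + 1.636 + 2.409 = 9.123
α = (k/(k−1))·(1 − Σσᵢ²/total variance) = (5/4)·(1 − 9.123/20.459) = 0.69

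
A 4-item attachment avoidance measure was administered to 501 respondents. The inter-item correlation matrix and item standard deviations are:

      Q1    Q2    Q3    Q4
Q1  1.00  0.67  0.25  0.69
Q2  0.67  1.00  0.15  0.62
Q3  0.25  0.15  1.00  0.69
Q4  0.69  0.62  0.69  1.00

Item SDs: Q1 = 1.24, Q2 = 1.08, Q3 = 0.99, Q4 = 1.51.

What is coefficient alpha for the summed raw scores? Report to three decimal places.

coefficient alpha = 0.816

Σσ²ᵢ = 1.24² + 1.08² + 0.99² + 1.51² = 5.9642
Covariances σ_ij = r_ij · s_i · s_j:
  σ(Q1,Q2) = 0.67 × 1.24 × 1.08 = 0.8973
  σ(Q1,Q3) = 0.25 × 1.24 × 0.99 = 0.3069
  σ(Q1,Q4) = 0.69 × 1.24 × 1.51 = 1.2920
  σ(Q2,Q3) = 0.15 × 1.08 × 0.99 = 0.1604
  σ(Q2,Q4) = 0.62 × 1.08 × 1.51 = 1.0111
  σ(Q3,Q4) = 0.69 × 0.99 × 1.51 = 1.0315
σ²_T = Σσ²ᵢ + 2·Σσ_ij = 5.9642 + 2 × 4.6992 = 15.3626
α = (4/3)·(1 − 5.9642/15.3626) = 0.816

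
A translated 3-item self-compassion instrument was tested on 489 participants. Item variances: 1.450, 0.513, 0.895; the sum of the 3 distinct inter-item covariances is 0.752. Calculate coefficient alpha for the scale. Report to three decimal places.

Σσ²ᵢ = 1.450 + 0.513 + 0.895 = 2.858
Sum of distinct covariances = 0.752
σ²_total = Σσ²ᵢ + 2·Σcov = 2.858 + 2 × 0.752 = 4.362
α = (3/2)·(1 − 2.858/4.362) = 0.517

α = 0.517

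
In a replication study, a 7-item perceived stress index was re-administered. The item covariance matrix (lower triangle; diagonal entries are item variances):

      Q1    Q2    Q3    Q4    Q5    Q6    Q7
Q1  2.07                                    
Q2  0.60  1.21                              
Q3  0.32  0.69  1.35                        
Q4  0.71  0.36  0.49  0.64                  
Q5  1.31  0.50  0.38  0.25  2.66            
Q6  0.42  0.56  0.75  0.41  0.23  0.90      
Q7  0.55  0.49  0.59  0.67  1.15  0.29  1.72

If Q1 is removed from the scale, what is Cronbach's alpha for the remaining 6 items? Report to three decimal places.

Cronbach's alpha = 0.778

Remaining items: Q2, Q3, Q4, Q5, Q6, Q7 (k = 6).
sum of item variances = 1.21 + 1.35 + 0.64 + 2.66 + 0.90 + 1.72 = 8.48
Var(T) = 8.48 + 2 × 7.81 = 24.10
α (item deleted) = (6/5)·(1 − 8.48/24.10) = 0.778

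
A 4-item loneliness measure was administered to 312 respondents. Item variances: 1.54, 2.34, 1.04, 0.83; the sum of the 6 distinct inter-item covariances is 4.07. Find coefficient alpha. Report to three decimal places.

sum of item variances = 1.54 + 2.34 + 1.04 + 0.83 = 5.75
Sum of distinct covariances = 4.07
total variance = sum of item variances + 2·Σcov = 5.75 + 2 × 4.07 = 13.89
α = (4/3)·(1 − 5.75/13.89) = 0.781

coefficient alpha = 0.781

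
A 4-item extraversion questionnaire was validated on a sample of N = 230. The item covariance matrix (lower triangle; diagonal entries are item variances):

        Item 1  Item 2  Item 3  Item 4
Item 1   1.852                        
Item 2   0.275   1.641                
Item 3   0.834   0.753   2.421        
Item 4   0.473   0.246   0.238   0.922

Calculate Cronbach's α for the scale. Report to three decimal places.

Σσ²ᵢ = 1.852 + 1.641 + 2.421 + 0.922 = 6.836
Sum of the distinct covariances = 2.819
σ²_T = 6.836 + 2 × 2.819 = 12.474
α = (k/(k−1))·(1 − Σσ²ᵢ/σ²_T) = (4/3)·(1 − 6.836/12.474) = 0.603

Cronbach's α = 0.603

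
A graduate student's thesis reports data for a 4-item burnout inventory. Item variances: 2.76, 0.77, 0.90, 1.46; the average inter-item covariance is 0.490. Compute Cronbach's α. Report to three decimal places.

ΣVar(i) = 2.76 + 0.77 + 0.90 + 1.46 = 5.89
Sum of the 6 distinct covariances = 6 × 0.490 = 2.940
Var(T) = ΣVar(i) + 2·Σcov = 5.89 + 2 × 2.940 = 11.770
α = (4/3)·(1 − 5.89/11.770) = 0.666

α = 0.666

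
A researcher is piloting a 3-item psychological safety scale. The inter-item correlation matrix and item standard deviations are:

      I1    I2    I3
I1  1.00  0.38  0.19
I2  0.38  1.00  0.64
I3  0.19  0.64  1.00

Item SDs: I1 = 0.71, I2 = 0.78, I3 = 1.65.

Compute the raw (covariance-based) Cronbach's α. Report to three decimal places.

Σσ²ᵢ = 0.71² + 0.78² + 1.65² = 3.8350
Covariances σ_ij = r_ij · s_i · s_j:
  σ(I1,I2) = 0.38 × 0.71 × 0.78 = 0.2104
  σ(I1,I3) = 0.19 × 0.71 × 1.65 = 0.2226
  σ(I2,I3) = 0.64 × 0.78 × 1.65 = 0.8237
σ²_T = Σσ²ᵢ + 2·Σσ_ij = 3.8350 + 2 × 1.2567 = 6.3484
α = (3/2)·(1 − 3.8350/6.3484) = 0.594

α = 0.594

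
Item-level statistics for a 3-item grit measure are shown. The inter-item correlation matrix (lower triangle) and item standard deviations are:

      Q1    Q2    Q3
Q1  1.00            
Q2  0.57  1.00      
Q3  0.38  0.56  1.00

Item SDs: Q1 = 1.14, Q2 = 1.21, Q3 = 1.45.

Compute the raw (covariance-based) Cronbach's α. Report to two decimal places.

Σσ²ᵢ = 1.14² + 1.21² + 1.45² = 4.8662
Covariances σ_ij = r_ij · s_i · s_j:
  σ(Q1,Q2) = 0.57 × 1.14 × 1.21 = 0.7863
  σ(Q1,Q3) = 0.38 × 1.14 × 1.45 = 0.6281
  σ(Q2,Q3) = 0.56 × 1.21 × 1.45 = 0.9825
σ²_T = Σσ²ᵢ + 2·Σσ_ij = 4.8662 + 2 × 2.3969 = 9.6600
α = (3/2)·(1 − 4.8662/9.6600) = 0.74

α = 0.74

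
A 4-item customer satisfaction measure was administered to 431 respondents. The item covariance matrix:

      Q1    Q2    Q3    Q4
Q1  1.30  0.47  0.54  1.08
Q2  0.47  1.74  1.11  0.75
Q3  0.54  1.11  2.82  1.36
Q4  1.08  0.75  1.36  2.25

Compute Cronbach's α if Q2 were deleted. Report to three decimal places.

Cronbach's α = 0.725

Remaining items: Q1, Q3, Q4 (k = 3).
sum of item variances = 1.30 + 2.82 + 2.25 = 6.37
σ²_T = 6.37 + 2 × 2.98 = 12.33
α (item deleted) = (3/2)·(1 − 6.37/12.33) = 0.725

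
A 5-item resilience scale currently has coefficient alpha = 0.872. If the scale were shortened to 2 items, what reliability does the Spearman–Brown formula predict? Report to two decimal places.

predicted reliability = 0.73

Length factor m = 2/5 = 0.4000
α' = m·α / (1 − (1−m)·α)
   = 2/5 × 0.872 / (1 − (1 − 2/5) × 0.872)
   = 0.3488 / 0.4768 = 0.73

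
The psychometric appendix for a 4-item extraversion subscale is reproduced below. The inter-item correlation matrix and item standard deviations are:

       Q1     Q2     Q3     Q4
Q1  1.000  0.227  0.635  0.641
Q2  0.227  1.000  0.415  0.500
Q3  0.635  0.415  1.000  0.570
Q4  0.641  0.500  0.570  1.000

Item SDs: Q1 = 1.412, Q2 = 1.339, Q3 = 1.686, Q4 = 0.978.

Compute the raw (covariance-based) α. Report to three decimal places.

Σσ²ᵢ = 1.412² + 1.339² + 1.686² + 0.978² = 7.5857
Covariances σ_ij = r_ij · s_i · s_j:
  σ(Q1,Q2) = 0.227 × 1.412 × 1.339 = 0.4292
  σ(Q1,Q3) = 0.635 × 1.412 × 1.686 = 1.5117
  σ(Q1,Q4) = 0.641 × 1.412 × 0.978 = 0.8852
  σ(Q2,Q3) = 0.415 × 1.339 × 1.686 = 0.9369
  σ(Q2,Q4) = 0.500 × 1.339 × 0.978 = 0.6548
  σ(Q3,Q4) = 0.570 × 1.686 × 0.978 = 0.9399
σ²_T = Σσ²ᵢ + 2·Σσ_ij = 7.5857 + 2 × 5.3577 = 18.3011
α = (4/3)·(1 − 7.5857/18.3011) = 0.781

α = 0.781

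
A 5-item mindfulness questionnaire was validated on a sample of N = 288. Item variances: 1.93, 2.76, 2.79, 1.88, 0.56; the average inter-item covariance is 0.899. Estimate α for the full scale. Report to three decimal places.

ΣVar(i) = 1.93 + 2.76 + 2.79 + 1.88 + 0.56 = 9.92
Sum of the 10 distinct covariances = 10 × 0.899 = 8.990
total variance = ΣVar(i) + 2·Σcov = 9.92 + 2 × 8.990 = 27.900
α = (5/4)·(1 − 9.92/27.900) = 0.806

α = 0.806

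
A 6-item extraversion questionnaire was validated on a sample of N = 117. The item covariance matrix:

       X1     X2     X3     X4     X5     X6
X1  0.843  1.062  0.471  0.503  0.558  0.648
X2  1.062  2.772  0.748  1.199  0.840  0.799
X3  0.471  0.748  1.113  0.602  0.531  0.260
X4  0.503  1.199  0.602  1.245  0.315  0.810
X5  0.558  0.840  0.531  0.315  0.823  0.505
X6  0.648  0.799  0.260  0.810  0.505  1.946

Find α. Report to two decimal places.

α = 0.83

Σσᵢ² = 0.843 + 2.772 + 1.113 + 1.245 + 0.823 + 1.946 = 8.742
Σ_{i<j} σ_ij = 9.851
Var(T) = 8.742 + 2 × 9.851 = 28.444
α = (k/(k−1))·(1 − Σσᵢ²/Var(T)) = (6/5)·(1 − 8.742/28.444) = 0.83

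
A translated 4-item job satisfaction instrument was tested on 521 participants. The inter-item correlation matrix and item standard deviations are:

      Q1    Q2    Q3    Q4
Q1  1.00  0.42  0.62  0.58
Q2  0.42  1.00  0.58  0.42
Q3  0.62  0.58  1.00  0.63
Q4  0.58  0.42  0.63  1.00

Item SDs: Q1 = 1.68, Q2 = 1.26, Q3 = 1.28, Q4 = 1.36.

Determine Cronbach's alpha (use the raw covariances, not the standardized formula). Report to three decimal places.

α = 0.820

Σσ²ᵢ = 1.68² + 1.26² + 1.28² + 1.36² = 7.8980
Covariances σ_ij = r_ij · s_i · s_j:
  σ(Q1,Q2) = 0.42 × 1.68 × 1.26 = 0.8891
  σ(Q1,Q3) = 0.62 × 1.68 × 1.28 = 1.3332
  σ(Q1,Q4) = 0.58 × 1.68 × 1.36 = 1.3252
  σ(Q2,Q3) = 0.58 × 1.26 × 1.28 = 0.9354
  σ(Q2,Q4) = 0.42 × 1.26 × 1.36 = 0.7197
  σ(Q3,Q4) = 0.63 × 1.28 × 1.36 = 1.0967
σ²_T = Σσ²ᵢ + 2·Σσ_ij = 7.8980 + 2 × 6.2993 = 20.4966
α = (4/3)·(1 − 7.8980/20.4966) = 0.820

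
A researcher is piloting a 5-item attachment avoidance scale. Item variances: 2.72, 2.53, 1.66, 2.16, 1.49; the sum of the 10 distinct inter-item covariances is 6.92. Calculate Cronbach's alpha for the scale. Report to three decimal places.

Σσᵢ² = 2.72 + 2.53 + 1.66 + 2.16 + 1.49 = 10.56
Sum of distinct covariances = 6.92
σ²_T = Σσᵢ² + 2·Σcov = 10.56 + 2 × 6.92 = 24.40
α = (5/4)·(1 − 10.56/24.40) = 0.709

α = 0.709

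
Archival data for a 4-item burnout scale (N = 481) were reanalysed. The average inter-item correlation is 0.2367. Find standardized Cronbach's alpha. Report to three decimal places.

standardized Cronbach's alpha = 0.554

Standardized α = k·r̄ / (1 + (k−1)·r̄) = 4 × 0.2367 / (1 + 3 × 0.2367)
  = 0.9468 / 1.7101 = 0.554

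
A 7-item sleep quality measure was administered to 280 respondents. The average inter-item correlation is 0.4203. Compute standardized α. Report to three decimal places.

Standardized α = k·r̄ / (1 + (k−1)·r̄) = 7 × 0.4203 / (1 + 6 × 0.4203)
  = 2.9421 / 3.5218 = 0.835

standardized α = 0.835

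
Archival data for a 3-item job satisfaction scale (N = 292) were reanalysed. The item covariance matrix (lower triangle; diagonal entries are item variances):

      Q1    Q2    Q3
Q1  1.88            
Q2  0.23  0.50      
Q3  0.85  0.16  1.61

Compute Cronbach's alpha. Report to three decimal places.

Cronbach's alpha = 0.575

ΣVar(i) = 1.88 + 0.50 + 1.61 = 3.99
Sum of off-diagonal covariances = 1.24
Var(T) = 3.99 + 2 × 1.24 = 6.47
α = (k/(k−1))·(1 − ΣVar(i)/Var(T)) = (3/2)·(1 − 3.99/6.47) = 0.575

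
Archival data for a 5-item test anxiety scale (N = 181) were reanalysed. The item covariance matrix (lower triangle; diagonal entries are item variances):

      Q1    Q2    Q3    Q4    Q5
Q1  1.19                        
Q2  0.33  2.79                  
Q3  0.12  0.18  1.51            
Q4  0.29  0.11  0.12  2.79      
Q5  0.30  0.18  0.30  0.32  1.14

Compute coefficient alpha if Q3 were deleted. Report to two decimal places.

α = 0.37

Remaining items: Q1, Q2, Q4, Q5 (k = 4).
Σσ²ᵢ = 1.19 + 2.79 + 2.79 + 1.14 = 7.91
Var(T) = 7.91 + 2 × 1.53 = 10.97
α (item deleted) = (4/3)·(1 − 7.91/10.97) = 0.37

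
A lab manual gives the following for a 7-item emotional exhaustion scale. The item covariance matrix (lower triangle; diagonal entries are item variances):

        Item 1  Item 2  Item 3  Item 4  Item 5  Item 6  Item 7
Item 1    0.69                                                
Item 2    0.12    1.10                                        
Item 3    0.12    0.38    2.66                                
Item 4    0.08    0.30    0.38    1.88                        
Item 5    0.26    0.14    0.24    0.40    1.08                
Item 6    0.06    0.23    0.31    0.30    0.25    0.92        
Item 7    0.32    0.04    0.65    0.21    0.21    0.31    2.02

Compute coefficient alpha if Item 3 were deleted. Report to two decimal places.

α = 0.55

Remaining items: Item 1, Item 2, Item 4, Item 5, Item 6, Item 7 (k = 6).
Σσᵢ² = 0.69 + 1.10 + 1.88 + 1.08 + 0.92 + 2.02 = 7.69
σ²_total = 7.69 + 2 × 3.23 = 14.15
α (item deleted) = (6/5)·(1 − 7.69/14.15) = 0.55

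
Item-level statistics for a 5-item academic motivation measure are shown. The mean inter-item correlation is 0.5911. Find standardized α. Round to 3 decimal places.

Standardized α = k·r̄ / (1 + (k−1)·r̄) = 5 × 0.5911 / (1 + 4 × 0.5911)
  = 2.9555 / 3.3644 = 0.878

α = 0.878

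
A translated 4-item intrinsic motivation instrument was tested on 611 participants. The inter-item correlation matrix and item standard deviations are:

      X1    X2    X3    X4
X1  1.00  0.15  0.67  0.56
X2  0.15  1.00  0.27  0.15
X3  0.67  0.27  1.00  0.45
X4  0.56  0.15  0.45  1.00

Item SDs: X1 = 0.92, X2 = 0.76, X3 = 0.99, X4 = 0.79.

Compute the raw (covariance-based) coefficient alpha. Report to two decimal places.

Σσ²ᵢ = 0.92² + 0.76² + 0.99² + 0.79² = 3.0282
Covariances σ_ij = r_ij · s_i · s_j:
  σ(X1,X2) = 0.15 × 0.92 × 0.76 = 0.1049
  σ(X1,X3) = 0.67 × 0.92 × 0.99 = 0.6102
  σ(X1,X4) = 0.56 × 0.92 × 0.79 = 0.4070
  σ(X2,X3) = 0.27 × 0.76 × 0.99 = 0.2031
  σ(X2,X4) = 0.15 × 0.76 × 0.79 = 0.0901
  σ(X3,X4) = 0.45 × 0.99 × 0.79 = 0.3519
σ²_T = Σσ²ᵢ + 2·Σσ_ij = 3.0282 + 2 × 1.7672 = 6.5626
α = (4/3)·(1 − 3.0282/6.5626) = 0.72

coefficient alpha = 0.72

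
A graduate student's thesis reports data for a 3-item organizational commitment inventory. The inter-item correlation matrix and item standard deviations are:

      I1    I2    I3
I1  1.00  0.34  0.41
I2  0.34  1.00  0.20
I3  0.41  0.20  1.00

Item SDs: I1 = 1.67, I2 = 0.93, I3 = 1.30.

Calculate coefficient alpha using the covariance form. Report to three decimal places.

Σσ²ᵢ = 1.67² + 0.93² + 1.30² = 5.3438
Covariances σ_ij = r_ij · s_i · s_j:
  σ(I1,I2) = 0.34 × 1.67 × 0.93 = 0.5281
  σ(I1,I3) = 0.41 × 1.67 × 1.30 = 0.8901
  σ(I2,I3) = 0.20 × 0.93 × 1.30 = 0.2418
σ²_T = Σσ²ᵢ + 2·Σσ_ij = 5.3438 + 2 × 1.6600 = 8.6638
α = (3/2)·(1 − 5.3438/8.6638) = 0.575

α = 0.575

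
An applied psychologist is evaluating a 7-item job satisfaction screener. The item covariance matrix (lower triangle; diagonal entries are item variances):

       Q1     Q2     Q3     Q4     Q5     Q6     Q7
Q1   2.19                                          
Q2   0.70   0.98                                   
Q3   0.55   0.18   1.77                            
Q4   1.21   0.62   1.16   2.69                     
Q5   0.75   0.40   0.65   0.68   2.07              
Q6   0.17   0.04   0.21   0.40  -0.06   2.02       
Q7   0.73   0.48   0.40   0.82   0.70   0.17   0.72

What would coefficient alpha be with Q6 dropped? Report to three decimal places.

coefficient alpha = 0.790

Remaining items: Q1, Q2, Q3, Q4, Q5, Q7 (k = 6).
Σσᵢ² = 2.19 + 0.98 + 1.77 + 2.69 + 2.07 + 0.72 = 10.42
Var(T) = 10.42 + 2 × 10.03 = 30.48
α (item deleted) = (6/5)·(1 − 10.42/30.48) = 0.790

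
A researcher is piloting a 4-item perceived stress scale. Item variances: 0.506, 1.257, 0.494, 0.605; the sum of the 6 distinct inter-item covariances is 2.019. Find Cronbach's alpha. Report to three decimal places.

Σσᵢ² = 0.506 + 1.257 + 0.494 + 0.605 = 2.862
Sum of distinct covariances = 2.019
σ²_total = Σσᵢ² + 2·Σcov = 2.862 + 2 × 2.019 = 6.900
α = (4/3)·(1 − 2.862/6.900) = 0.780

Cronbach's alpha = 0.780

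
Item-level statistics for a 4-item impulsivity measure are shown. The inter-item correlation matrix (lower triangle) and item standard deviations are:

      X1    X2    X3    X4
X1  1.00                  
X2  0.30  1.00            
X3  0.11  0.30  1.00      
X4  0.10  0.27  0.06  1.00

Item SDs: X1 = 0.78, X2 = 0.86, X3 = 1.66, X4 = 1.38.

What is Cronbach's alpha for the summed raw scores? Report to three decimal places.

Σσ²ᵢ = 0.78² + 0.86² + 1.66² + 1.38² = 6.0080
Covariances σ_ij = r_ij · s_i · s_j:
  σ(X1,X2) = 0.30 × 0.78 × 0.86 = 0.2012
  σ(X1,X3) = 0.11 × 0.78 × 1.66 = 0.1424
  σ(X1,X4) = 0.10 × 0.78 × 1.38 = 0.1076
  σ(X2,X3) = 0.30 × 0.86 × 1.66 = 0.4283
  σ(X2,X4) = 0.27 × 0.86 × 1.38 = 0.3204
  σ(X3,X4) = 0.06 × 1.66 × 1.38 = 0.1374
σ²_T = Σσ²ᵢ + 2·Σσ_ij = 6.0080 + 2 × 1.3373 = 8.6826
α = (4/3)·(1 − 6.0080/8.6826) = 0.411

Cronbach's alpha = 0.411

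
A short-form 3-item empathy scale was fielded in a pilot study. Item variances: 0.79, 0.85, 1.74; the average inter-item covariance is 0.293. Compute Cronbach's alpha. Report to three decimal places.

sum of item variances = 0.79 + 0.85 + 1.74 = 3.38
Sum of the 3 distinct covariances = 3 × 0.293 = 0.879
σ²_total = sum of item variances + 2·Σcov = 3.38 + 2 × 0.879 = 5.138
α = (3/2)·(1 − 3.38/5.138) = 0.513

α = 0.513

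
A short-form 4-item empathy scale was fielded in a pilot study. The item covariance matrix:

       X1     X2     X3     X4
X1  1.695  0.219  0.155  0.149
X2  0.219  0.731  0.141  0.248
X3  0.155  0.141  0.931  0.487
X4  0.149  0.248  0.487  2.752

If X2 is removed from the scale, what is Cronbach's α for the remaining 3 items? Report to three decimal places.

α = 0.341

Remaining items: X1, X3, X4 (k = 3).
Σσ²ᵢ = 1.695 + 0.931 + 2.752 = 5.378
σ²_total = 5.378 + 2 × 0.791 = 6.960
α (item deleted) = (3/2)·(1 − 5.378/6.960) = 0.341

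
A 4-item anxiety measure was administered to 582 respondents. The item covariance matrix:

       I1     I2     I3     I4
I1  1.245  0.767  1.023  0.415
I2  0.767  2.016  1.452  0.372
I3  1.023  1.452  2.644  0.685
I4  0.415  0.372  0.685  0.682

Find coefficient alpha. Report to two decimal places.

Σσᵢ² = 1.245 + 2.016 + 2.644 + 0.682 = 6.587
Σ_{i<j} σ_ij = 4.714
σ²_total = 6.587 + 2 × 4.714 = 16.015
α = (k/(k−1))·(1 − Σσᵢ²/σ²_total) = (4/3)·(1 − 6.587/16.015) = 0.78

α = 0.78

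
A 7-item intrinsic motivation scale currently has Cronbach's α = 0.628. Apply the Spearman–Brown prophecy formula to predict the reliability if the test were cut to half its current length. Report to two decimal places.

predicted reliability = 0.46

Length factor m = 1/2
α' = m·α / (1 − (1−m)·α)
   = 1/2 × 0.628 / (1 − (1 − 1/2) × 0.628)
   = 0.3140 / 0.6860 = 0.46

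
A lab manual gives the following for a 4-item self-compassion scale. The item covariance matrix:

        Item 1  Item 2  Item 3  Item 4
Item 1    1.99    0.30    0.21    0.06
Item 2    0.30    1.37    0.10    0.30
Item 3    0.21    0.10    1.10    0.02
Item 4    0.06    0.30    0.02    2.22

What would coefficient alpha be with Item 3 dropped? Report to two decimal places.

Remaining items: Item 1, Item 2, Item 4 (k = 3).
Σσ²ᵢ = 1.99 + 1.37 + 2.22 = 5.58
Var(T) = 5.58 + 2 × 0.66 = 6.90
α (item deleted) = (3/2)·(1 − 5.58/6.90) = 0.29

coefficient alpha = 0.29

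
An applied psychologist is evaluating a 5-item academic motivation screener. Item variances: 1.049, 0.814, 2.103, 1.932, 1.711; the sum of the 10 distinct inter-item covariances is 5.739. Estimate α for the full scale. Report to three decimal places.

ΣVar(i) = 1.049 + 0.814 + 2.103 + 1.932 + 1.711 = 7.609
Sum of distinct covariances = 5.739
Var(T) = ΣVar(i) + 2·Σcov = 7.609 + 2 × 5.739 = 19.087
α = (5/4)·(1 − 7.609/19.087) = 0.752

α = 0.752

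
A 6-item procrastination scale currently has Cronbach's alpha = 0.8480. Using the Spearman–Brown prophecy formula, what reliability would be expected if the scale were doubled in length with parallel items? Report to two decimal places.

predicted reliability = 0.92

Length factor m = 2
α' = m·α / (1 + (m−1)·α)
   = 2 × 0.8480 / (1 + (2 − 1) × 0.8480)
   = 1.6960 / 1.8480 = 0.92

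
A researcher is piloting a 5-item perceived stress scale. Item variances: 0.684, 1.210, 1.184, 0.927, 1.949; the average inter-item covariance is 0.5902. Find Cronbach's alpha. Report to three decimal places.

Cronbach's alpha = 0.831

Σσ²ᵢ = 0.684 + 1.210 + 1.184 + 0.927 + 1.949 = 5.954
Sum of the 10 distinct covariances = 10 × 0.5902 = 5.9020
Var(T) = Σσ²ᵢ + 2·Σcov = 5.954 + 2 × 5.9020 = 17.7580
α = (5/4)·(1 − 5.954/17.7580) = 0.831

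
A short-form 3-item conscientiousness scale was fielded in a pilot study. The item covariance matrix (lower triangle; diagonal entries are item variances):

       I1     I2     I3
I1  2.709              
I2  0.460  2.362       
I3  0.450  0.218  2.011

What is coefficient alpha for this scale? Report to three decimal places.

α = 0.362

ΣVar(i) = 2.709 + 2.362 + 2.011 = 7.082
Sum of off-diagonal covariances = 1.128
Var(T) = 7.082 + 2 × 1.128 = 9.338
α = (k/(k−1))·(1 − ΣVar(i)/Var(T)) = (3/2)·(1 − 7.082/9.338) = 0.362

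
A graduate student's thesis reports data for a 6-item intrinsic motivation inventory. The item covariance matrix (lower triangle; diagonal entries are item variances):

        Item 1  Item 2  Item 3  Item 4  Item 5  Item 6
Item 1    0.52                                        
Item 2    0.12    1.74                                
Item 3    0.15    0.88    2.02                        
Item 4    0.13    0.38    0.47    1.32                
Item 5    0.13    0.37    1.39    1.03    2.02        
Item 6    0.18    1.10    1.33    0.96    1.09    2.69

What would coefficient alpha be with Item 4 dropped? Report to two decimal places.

coefficient alpha = 0.75

Remaining items: Item 1, Item 2, Item 3, Item 5, Item 6 (k = 5).
ΣVar(i) = 0.52 + 1.74 + 2.02 + 2.02 + 2.69 = 8.99
σ²_T = 8.99 + 2 × 6.74 = 22.47
α (item deleted) = (5/4)·(1 − 8.99/22.47) = 0.75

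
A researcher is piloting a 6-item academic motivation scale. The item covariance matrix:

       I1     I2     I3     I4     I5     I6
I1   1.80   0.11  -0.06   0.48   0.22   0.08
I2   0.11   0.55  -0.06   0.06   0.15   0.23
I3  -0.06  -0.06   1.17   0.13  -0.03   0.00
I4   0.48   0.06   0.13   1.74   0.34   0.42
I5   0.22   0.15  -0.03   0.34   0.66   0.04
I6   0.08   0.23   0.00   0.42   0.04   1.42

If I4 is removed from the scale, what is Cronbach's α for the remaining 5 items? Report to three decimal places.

Remaining items: I1, I2, I3, I5, I6 (k = 5).
ΣVar(i) = 1.80 + 0.55 + 1.17 + 0.66 + 1.42 = 5.60
σ²_T = 5.60 + 2 × 0.68 = 6.96
α (item deleted) = (5/4)·(1 − 5.60/6.96) = 0.244

α = 0.244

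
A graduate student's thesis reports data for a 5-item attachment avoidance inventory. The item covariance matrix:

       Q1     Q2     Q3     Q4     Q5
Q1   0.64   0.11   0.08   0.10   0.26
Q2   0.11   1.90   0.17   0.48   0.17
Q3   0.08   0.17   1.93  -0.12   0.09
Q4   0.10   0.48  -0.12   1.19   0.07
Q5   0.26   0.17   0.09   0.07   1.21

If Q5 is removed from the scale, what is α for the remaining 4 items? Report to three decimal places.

Remaining items: Q1, Q2, Q3, Q4 (k = 4).
ΣVar(i) = 0.64 + 1.90 + 1.93 + 1.19 = 5.66
Var(T) = 5.66 + 2 × 0.82 = 7.30
α (item deleted) = (4/3)·(1 − 5.66/7.30) = 0.300

α = 0.300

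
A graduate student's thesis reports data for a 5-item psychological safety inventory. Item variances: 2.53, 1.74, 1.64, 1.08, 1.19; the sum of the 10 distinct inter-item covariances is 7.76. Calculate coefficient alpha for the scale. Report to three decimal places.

sum of item variances = 2.53 + 1.74 + 1.64 + 1.08 + 1.19 = 8.18
Sum of distinct covariances = 7.76
σ²_T = sum of item variances + 2·Σcov = 8.18 + 2 × 7.76 = 23.70
α = (5/4)·(1 − 8.18/23.70) = 0.819

α = 0.819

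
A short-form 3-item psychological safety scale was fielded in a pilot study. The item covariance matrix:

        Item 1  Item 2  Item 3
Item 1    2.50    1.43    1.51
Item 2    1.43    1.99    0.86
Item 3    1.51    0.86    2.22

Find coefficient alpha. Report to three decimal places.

coefficient alpha = 0.797

Σσ²ᵢ = 2.50 + 1.99 + 2.22 = 6.71
Sum of off-diagonal covariances = 3.80
σ²_total = 6.71 + 2 × 3.80 = 14.31
α = (k/(k−1))·(1 − Σσ²ᵢ/σ²_total) = (3/2)·(1 − 6.71/14.31) = 0.797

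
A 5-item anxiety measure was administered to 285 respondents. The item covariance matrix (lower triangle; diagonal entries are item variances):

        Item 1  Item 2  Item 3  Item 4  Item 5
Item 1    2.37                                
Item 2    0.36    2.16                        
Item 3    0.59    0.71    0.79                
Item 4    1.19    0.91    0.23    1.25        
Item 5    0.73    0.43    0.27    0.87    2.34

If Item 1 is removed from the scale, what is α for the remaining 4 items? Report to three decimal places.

α = 0.682

Remaining items: Item 2, Item 3, Item 4, Item 5 (k = 4).
Σσ²ᵢ = 2.16 + 0.79 + 1.25 + 2.34 = 6.54
σ²_T = 6.54 + 2 × 3.42 = 13.38
α (item deleted) = (4/3)·(1 − 6.54/13.38) = 0.682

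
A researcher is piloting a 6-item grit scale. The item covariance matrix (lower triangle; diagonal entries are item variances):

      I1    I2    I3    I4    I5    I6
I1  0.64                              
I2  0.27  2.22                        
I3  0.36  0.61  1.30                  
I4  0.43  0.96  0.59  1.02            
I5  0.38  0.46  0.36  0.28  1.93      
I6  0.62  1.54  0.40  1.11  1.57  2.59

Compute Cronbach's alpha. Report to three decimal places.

Σσᵢ² = 0.64 + 2.22 + 1.30 + 1.02 + 1.93 + 2.59 = 9.70
Sum of the distinct covariances = 9.94
Var(T) = 9.70 + 2 × 9.94 = 29.58
α = (k/(k−1))·(1 − Σσᵢ²/Var(T)) = (6/5)·(1 − 9.70/29.58) = 0.806

Cronbach's alpha = 0.806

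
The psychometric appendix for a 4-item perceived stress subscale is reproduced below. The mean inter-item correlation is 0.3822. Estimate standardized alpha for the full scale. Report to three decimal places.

Standardized α = k·r̄ / (1 + (k−1)·r̄) = 4 × 0.3822 / (1 + 3 × 0.3822)
  = 1.5288 / 2.1466 = 0.712

standardized alpha = 0.712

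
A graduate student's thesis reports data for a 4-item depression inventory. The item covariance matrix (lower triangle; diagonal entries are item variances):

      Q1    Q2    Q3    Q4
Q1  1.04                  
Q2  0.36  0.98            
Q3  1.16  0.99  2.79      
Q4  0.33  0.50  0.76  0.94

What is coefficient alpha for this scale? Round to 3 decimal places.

α = 0.784

Σσᵢ² = 1.04 + 0.98 + 2.79 + 0.94 = 5.75
Sum of the distinct covariances = 4.10
Var(T) = 5.75 + 2 × 4.10 = 13.95
α = (k/(k−1))·(1 − Σσᵢ²/Var(T)) = (4/3)·(1 − 5.75/13.95) = 0.784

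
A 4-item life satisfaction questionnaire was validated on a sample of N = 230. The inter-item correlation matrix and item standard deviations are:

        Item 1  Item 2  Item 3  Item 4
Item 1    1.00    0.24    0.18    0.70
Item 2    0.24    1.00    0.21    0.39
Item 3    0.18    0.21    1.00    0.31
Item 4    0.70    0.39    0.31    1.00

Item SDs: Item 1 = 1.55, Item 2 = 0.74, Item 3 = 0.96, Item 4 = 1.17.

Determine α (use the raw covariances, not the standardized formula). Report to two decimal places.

α = 0.67

Σσ²ᵢ = 1.55² + 0.74² + 0.96² + 1.17² = 5.2406
Covariances σ_ij = r_ij · s_i · s_j:
  σ(Item 1,Item 2) = 0.24 × 1.55 × 0.74 = 0.2753
  σ(Item 1,Item 3) = 0.18 × 1.55 × 0.96 = 0.2678
  σ(Item 1,Item 4) = 0.70 × 1.55 × 1.17 = 1.2694
  σ(Item 2,Item 3) = 0.21 × 0.74 × 0.96 = 0.1492
  σ(Item 2,Item 4) = 0.39 × 0.74 × 1.17 = 0.3377
  σ(Item 3,Item 4) = 0.31 × 0.96 × 1.17 = 0.3482
σ²_T = Σσ²ᵢ + 2·Σσ_ij = 5.2406 + 2 × 2.6476 = 10.5358
α = (4/3)·(1 − 5.2406/10.5358) = 0.67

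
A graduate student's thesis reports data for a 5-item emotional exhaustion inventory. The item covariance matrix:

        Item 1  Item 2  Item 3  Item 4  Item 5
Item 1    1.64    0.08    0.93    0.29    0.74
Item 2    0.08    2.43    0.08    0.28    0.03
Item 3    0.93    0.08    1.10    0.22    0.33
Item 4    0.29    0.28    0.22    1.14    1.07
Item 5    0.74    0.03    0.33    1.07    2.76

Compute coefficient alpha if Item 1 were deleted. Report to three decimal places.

α = 0.468

Remaining items: Item 2, Item 3, Item 4, Item 5 (k = 4).
ΣVar(i) = 2.43 + 1.10 + 1.14 + 2.76 = 7.43
σ²_total = 7.43 + 2 × 2.01 = 11.45
α (item deleted) = (4/3)·(1 − 7.43/11.45) = 0.468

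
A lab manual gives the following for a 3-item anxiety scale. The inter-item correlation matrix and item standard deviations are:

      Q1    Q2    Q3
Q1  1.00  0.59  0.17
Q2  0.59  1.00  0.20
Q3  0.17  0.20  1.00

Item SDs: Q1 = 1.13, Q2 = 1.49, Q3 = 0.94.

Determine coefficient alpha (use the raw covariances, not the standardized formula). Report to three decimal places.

α = 0.598

Σσ²ᵢ = 1.13² + 1.49² + 0.94² = 4.3806
Covariances σ_ij = r_ij · s_i · s_j:
  σ(Q1,Q2) = 0.59 × 1.13 × 1.49 = 0.9934
  σ(Q1,Q3) = 0.17 × 1.13 × 0.94 = 0.1806
  σ(Q2,Q3) = 0.20 × 1.49 × 0.94 = 0.2801
σ²_T = Σσ²ᵢ + 2·Σσ_ij = 4.3806 + 2 × 1.4541 = 7.2888
α = (3/2)·(1 − 4.3806/7.2888) = 0.598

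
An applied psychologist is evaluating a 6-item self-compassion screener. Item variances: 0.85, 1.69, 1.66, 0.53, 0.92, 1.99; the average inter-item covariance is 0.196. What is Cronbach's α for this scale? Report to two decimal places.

Σσ²ᵢ = 0.85 + 1.69 + 1.66 + 0.53 + 0.92 + 1.99 = 7.64
Sum of the 15 distinct covariances = 15 × 0.196 = 2.940
total variance = Σσ²ᵢ + 2·Σcov = 7.64 + 2 × 2.940 = 13.520
α = (6/5)·(1 − 7.64/13.520) = 0.52

Cronbach's α = 0.52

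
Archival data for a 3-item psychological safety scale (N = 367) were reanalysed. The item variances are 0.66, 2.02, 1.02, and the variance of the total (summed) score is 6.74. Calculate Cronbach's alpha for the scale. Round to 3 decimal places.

α = 0.677

Σσ²ᵢ = 0.66 + 2.02 + 1.02 = 3.70
α = (k/(k−1))·(1 − Σσ²ᵢ/σ²_T) = (3/2)·(1 − 3.70/6.74) = 0.677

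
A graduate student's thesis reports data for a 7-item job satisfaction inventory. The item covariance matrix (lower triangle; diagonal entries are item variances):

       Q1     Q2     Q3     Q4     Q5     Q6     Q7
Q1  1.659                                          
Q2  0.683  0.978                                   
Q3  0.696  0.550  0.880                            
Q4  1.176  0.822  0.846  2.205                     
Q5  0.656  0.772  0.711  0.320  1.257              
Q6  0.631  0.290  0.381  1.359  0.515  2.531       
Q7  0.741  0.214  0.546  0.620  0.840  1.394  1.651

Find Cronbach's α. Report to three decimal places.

Σσᵢ² = 1.659 + 0.978 + 0.880 + 2.205 + 1.257 + 2.531 + 1.651 = 11.161
Sum of off-diagonal covariances = 14.763
σ²_total = 11.161 + 2 × 14.763 = 40.687
α = (k/(k−1))·(1 − Σσᵢ²/σ²_total) = (7/6)·(1 − 11.161/40.687) = 0.847

α = 0.847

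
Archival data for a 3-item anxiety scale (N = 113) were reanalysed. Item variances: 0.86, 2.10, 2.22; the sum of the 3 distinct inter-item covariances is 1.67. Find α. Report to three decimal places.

ΣVar(i) = 0.86 + 2.10 + 2.22 = 5.18
Sum of distinct covariances = 1.67
σ²_total = ΣVar(i) + 2·Σcov = 5.18 + 2 × 1.67 = 8.52
α = (3/2)·(1 − 5.18/8.52) = 0.588

α = 0.588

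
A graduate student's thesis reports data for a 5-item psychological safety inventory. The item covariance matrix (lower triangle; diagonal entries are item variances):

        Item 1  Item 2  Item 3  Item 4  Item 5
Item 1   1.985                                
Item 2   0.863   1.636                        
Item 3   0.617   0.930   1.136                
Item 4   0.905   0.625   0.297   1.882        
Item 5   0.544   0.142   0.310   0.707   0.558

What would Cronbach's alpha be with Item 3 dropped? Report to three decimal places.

Cronbach's alpha = 0.741

Remaining items: Item 1, Item 2, Item 4, Item 5 (k = 4).
sum of item variances = 1.985 + 1.636 + 1.882 + 0.558 = 6.061
Var(T) = 6.061 + 2 × 3.786 = 13.633
α (item deleted) = (4/3)·(1 − 6.061/13.633) = 0.741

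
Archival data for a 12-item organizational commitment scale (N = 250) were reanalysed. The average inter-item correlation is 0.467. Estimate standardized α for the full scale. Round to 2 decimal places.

α = 0.91

Standardized α = k·r̄ / (1 + (k−1)·r̄) = 12 × 0.467 / (1 + 11 × 0.467)
  = 5.6040 / 6.1370 = 0.91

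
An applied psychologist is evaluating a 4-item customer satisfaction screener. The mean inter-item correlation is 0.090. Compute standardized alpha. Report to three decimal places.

Standardized α = k·r̄ / (1 + (k−1)·r̄) = 4 × 0.090 / (1 + 3 × 0.090)
  = 0.3600 / 1.2700 = 0.283

α = 0.283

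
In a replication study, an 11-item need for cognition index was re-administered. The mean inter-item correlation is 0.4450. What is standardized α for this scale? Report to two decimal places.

α = 0.90

Standardized α = k·r̄ / (1 + (k−1)·r̄) = 11 × 0.4450 / (1 + 10 × 0.4450)
  = 4.8950 / 5.4500 = 0.90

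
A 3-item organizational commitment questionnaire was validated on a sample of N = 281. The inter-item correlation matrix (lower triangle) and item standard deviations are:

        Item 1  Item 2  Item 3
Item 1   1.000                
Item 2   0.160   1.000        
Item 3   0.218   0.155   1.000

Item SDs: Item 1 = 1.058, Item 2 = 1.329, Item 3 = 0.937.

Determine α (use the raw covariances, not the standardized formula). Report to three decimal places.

α = 0.378

Σσ²ᵢ = 1.058² + 1.329² + 0.937² = 3.7636
Covariances σ_ij = r_ij · s_i · s_j:
  σ(Item 1,Item 2) = 0.160 × 1.058 × 1.329 = 0.2250
  σ(Item 1,Item 3) = 0.218 × 1.058 × 0.937 = 0.2161
  σ(Item 2,Item 3) = 0.155 × 1.329 × 0.937 = 0.1930
σ²_T = Σσ²ᵢ + 2·Σσ_ij = 3.7636 + 2 × 0.6341 = 5.0318
α = (3/2)·(1 − 3.7636/5.0318) = 0.378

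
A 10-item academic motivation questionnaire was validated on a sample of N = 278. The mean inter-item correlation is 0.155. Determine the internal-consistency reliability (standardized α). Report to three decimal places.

standardized α = 0.647

Standardized α = k·r̄ / (1 + (k−1)·r̄) = 10 × 0.155 / (1 + 9 × 0.155)
  = 1.5500 / 2.3950 = 0.647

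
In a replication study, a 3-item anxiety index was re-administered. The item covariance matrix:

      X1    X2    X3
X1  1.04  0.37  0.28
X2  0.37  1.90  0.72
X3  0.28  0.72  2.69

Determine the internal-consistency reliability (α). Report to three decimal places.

Σσ²ᵢ = 1.04 + 1.90 + 2.69 = 5.63
Σ_{i<j} σ_ij = 1.37
total variance = 5.63 + 2 × 1.37 = 8.37
α = (k/(k−1))·(1 − Σσ²ᵢ/total variance) = (3/2)·(1 − 5.63/8.37) = 0.491

α = 0.491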